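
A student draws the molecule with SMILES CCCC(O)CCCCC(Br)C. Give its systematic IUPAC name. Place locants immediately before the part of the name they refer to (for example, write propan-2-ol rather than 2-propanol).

The longest chain bearing the –OH group is 10 carbons long (decane).
An alcohol (–OH) is the principal characteristic group, giving the suffix -ol.
The numbering direction is chosen so that numbering from this end puts the hydroxyl group at C-4 rather than C-7.
With this numbering: the hydroxyl at C-4; a bromo group at C-9.
Assembling the pieces gives 9-bromodecan-4-ol.

9-bromodecan-4-ol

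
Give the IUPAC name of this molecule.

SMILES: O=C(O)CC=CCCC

Counting along the main chain through the –COOH group and the multiple bond gives 7 carbons: the parent is heptane.
The principal characteristic group is a carboxylic acid (terminal –COOH), named with the suffix -oic acid.
There is one C=C double bond, indicated by the ending -ene.
Choose the numbering such that the carboxylic acid carbon is C-1 by definition.
This places the double bond between C-3 and C-4.
Assembling the pieces gives hept-3-enoic acid.

hept-3-enoic acid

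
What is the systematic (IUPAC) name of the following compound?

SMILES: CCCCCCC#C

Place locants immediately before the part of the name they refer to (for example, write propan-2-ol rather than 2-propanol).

The longest chain bearing the multiple bond is 8 carbons long (octane).
The chain contains a C≡C triple bond, so the unsaturation ending is -yne.
Choose the numbering such that numbering from this end puts the triple bond at C-1 rather than C-7.
This places the triple bond between C-1 and C-2.
Assembling the pieces gives oct-1-yne.

oct-1-yne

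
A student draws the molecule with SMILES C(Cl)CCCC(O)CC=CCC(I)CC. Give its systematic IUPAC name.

1-chloro-10-iodododec-7-en-5-ol

The longest carbon chain that includes the –OH group and the multiple bond has 12 carbons, so the parent hydride is dodecane.
The principal characteristic group is an alcohol (–OH), named with the suffix -ol.
There is one C=C double bond, indicated by the ending -ene.
The numbering direction is chosen so that numbering from this end puts the hydroxyl group at C-5 rather than C-8.
With this numbering: the hydroxyl at C-5; the double bond between C-7 and C-8; a chloro group at C-1; an iodo group at C-10.
Substituent prefixes are cited in alphabetical order (multiplying prefixes like di-/tri- are ignored for ordering).
Assembling the pieces gives 1-chloro-10-iodododec-7-en-5-ol.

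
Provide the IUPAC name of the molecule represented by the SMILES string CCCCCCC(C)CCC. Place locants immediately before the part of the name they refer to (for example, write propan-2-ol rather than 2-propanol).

4-methyldecane

The longest carbon chain is 10 atoms: the parent is decane.
Choose the numbering such that the substituent locant set {4} is lower than {7} at the first point of difference.
This places a methyl group at C-4.
The name is 4-methyldecane.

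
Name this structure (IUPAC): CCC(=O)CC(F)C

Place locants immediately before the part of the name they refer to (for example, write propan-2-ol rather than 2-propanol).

Counting along the main chain through the carbonyl gives 6 carbons: the parent is hexane.
The principal characteristic group is a ketone (C=O on an internal carbon), named with the suffix -one.
Number the chain so that numbering from this end puts the carbonyl group at C-3 rather than C-4.
This places the carbonyl at C-3; a fluoro group at C-5.
The name is 5-fluorohexan-3-one.

5-fluorohexan-3-one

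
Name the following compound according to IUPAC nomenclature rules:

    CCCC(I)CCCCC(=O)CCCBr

The longest carbon chain that includes the carbonyl has 12 carbons, so the parent hydride is dodecane.
The highest-priority functional group is a ketone (C=O on an internal carbon), so the name ends in -one.
The numbering direction is chosen so that numbering from this end puts the carbonyl group at C-4 rather than C-9.
That gives the carbonyl at C-4; a bromo group at C-1; an iodo group at C-9.
The substituents are ordered alphabetically, ignoring any di-/tri- multipliers.
Putting it together: 1-bromo-9-iodododecan-4-one.

1-bromo-9-iodododecan-4-one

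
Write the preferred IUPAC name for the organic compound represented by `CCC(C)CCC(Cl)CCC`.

The parent chain contains 9 carbons (nonane).
Number the chain so that the substituent locant set {3,6} is lower than {4,7} at the first point of difference.
That gives a chloro group at C-6; a methyl group at C-3.
Substituent prefixes are cited in alphabetical order (multiplying prefixes like di-/tri- are ignored for ordering).
Assembling the pieces gives 6-chloro-3-methylnonane.

6-chloro-3-methylnonane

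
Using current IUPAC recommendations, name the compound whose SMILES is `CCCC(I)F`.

1-fluoro-1-iodobutane

The parent chain contains 4 carbons (butane).
Number the chain so that the substituent locant set {1,1} is lower than {4,4} at the first point of difference.
That gives a fluoro group at C-1; an iodo group at C-1.
The substituents are ordered alphabetically, ignoring any di-/tri- multipliers.
Assembling the pieces gives 1-fluoro-1-iodobutane.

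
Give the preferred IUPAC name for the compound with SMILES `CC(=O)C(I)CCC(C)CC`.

Counting along the main chain through the carbonyl gives 8 carbons: the parent is octane.
The highest-priority functional group is a ketone (C=O on an internal carbon), so the name ends in -one.
Choose the numbering such that numbering from this end puts the carbonyl group at C-2 rather than C-7.
This places the carbonyl at C-2; an iodo group at C-3; a methyl group at C-6.
The substituents are ordered alphabetically, ignoring any di-/tri- multipliers.
Assembling the pieces gives 3-iodo-6-methyloctan-2-one.

3-iodo-6-methyloctan-2-one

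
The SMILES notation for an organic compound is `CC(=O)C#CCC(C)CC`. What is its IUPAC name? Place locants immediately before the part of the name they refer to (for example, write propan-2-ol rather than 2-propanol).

The longest carbon chain that includes the carbonyl and the multiple bond has 8 carbons, so the parent hydride is octane.
The highest-priority functional group is a ketone (C=O on an internal carbon), so the name ends in -one.
The chain contains a C≡C triple bond, so the unsaturation ending is -yne.
Choose the numbering such that numbering from this end puts the carbonyl group at C-2 rather than C-7.
That gives the carbonyl at C-2; the triple bond between C-3 and C-4; a methyl group at C-6.
The name is 6-methyloct-3-yn-2-one.

6-methyloct-3-yn-2-one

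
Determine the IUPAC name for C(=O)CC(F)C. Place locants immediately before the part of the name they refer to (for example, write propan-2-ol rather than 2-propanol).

Counting along the main chain through the –CHO group gives 4 carbons: the parent is butane.
The highest-priority functional group is an aldehyde (terminal –CHO), so the name ends in -al.
Choose the numbering such that the aldehyde carbon is C-1 by definition.
With this numbering: a fluoro group at C-3.
Assembling the pieces gives 3-fluorobutanal.

3-fluorobutanal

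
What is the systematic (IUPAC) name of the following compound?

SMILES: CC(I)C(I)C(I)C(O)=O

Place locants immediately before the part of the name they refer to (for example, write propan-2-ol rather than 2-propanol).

2,3,4-triiodopentanoic acid

Counting along the main chain through the –COOH group gives 5 carbons: the parent is pentane.
The highest-priority functional group is a carboxylic acid (terminal –COOH), so the name ends in -oic acid.
Choose the numbering such that the carboxylic acid carbon is C-1 by definition.
This places iodo groups at C-2 and C-3 and C-4.
Assembling the pieces gives 2,3,4-triiodopentanoic acid.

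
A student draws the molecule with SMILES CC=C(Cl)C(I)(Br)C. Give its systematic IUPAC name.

4-bromo-3-chloro-4-iodopent-2-ene

Counting along the main chain through the multiple bond gives 5 carbons: the parent is pentane.
There is one C=C double bond, indicated by the ending -ene.
Choose the numbering such that numbering from this end puts the double bond at C-2 rather than C-3.
That gives the double bond between C-2 and C-3; a bromo group at C-4; a chloro group at C-3; an iodo group at C-4.
Prefixes are listed alphabetically: bromo, chloro, iodo.
Putting it together: 4-bromo-3-chloro-4-iodopent-2-ene.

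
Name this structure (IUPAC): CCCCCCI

1-iodohexane

The longest continuous carbon chain has 6 atoms, so the parent hydride is hexane.
Choose the numbering such that the substituent locant set {1} is lower than {6} at the first point of difference.
That gives an iodo group at C-1.
Putting it together: 1-iodohexane.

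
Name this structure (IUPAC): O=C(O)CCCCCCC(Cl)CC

The longest carbon chain that includes the –COOH group has 10 carbons, so the parent hydride is decane.
The principal characteristic group is a carboxylic acid (terminal –COOH), named with the suffix -oic acid.
The numbering direction is chosen so that the carboxylic acid carbon is C-1 by definition.
This places a chloro group at C-8.
The name is 8-chlorodecanoic acid.

8-chlorodecanoic acid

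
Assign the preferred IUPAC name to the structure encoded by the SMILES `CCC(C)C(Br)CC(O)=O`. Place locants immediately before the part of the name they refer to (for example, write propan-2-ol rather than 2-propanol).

Counting along the main chain through the –COOH group gives 6 carbons: the parent is hexane.
A carboxylic acid (terminal –COOH) is the principal characteristic group, giving the suffix -oic acid.
Number the chain so that the carboxylic acid carbon is C-1 by definition.
With this numbering: a bromo group at C-3; a methyl group at C-4.
Prefixes are listed alphabetically: bromo, methyl.
The name is 3-bromo-4-methylhexanoic acid.

3-bromo-4-methylhexanoic acid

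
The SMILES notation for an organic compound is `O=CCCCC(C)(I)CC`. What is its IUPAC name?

5-iodo-5-methylheptanal

Counting along the main chain through the –CHO group gives 7 carbons: the parent is heptane.
An aldehyde (terminal –CHO) is the principal characteristic group, giving the suffix -al.
Number the chain so that the aldehyde carbon is C-1 by definition.
This places an iodo group at C-5; a methyl group at C-5.
The substituents are ordered alphabetically, ignoring any di-/tri- multipliers.
Assembling the pieces gives 5-iodo-5-methylheptanal.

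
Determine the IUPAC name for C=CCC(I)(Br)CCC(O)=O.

Counting along the main chain through the –COOH group and the multiple bond gives 7 carbons: the parent is heptane.
The highest-priority functional group is a carboxylic acid (terminal –COOH), so the name ends in -oic acid.
The chain contains a C=C double bond, so the unsaturation ending is -ene.
Choose the numbering such that the carboxylic acid carbon is C-1 by definition.
This places the double bond between C-6 and C-7; a bromo group at C-4; an iodo group at C-4.
Prefixes are listed alphabetically: bromo, iodo.
The name is 4-bromo-4-iodohept-6-enoic acid.

4-bromo-4-iodohept-6-enoic acid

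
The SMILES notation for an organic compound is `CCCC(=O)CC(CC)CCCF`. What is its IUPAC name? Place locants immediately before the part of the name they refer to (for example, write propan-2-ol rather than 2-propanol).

The longest chain bearing the carbonyl is 9 carbons long (nonane).
A ketone (C=O on an internal carbon) is the principal characteristic group, giving the suffix -one.
Choose the numbering such that numbering from this end puts the carbonyl group at C-4 rather than C-6.
This places the carbonyl at C-4; an ethyl group at C-6; a fluoro group at C-9.
Substituent prefixes are cited in alphabetical order (multiplying prefixes like di-/tri- are ignored for ordering).
Assembling the pieces gives 6-ethyl-9-fluorononan-4-one.

6-ethyl-9-fluorononan-4-one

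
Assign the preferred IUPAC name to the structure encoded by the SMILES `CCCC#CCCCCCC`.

undec-4-yne

The longest carbon chain that includes the multiple bond has 11 carbons, so the parent hydride is undecane.
A C≡C triple bond in the chain gives the infix -yne-.
Number the chain so that numbering from this end puts the triple bond at C-4 rather than C-7.
This places the triple bond between C-4 and C-5.
The name is undec-4-yne.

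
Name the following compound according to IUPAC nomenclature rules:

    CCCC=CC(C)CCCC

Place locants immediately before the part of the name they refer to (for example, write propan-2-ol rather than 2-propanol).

The longest carbon chain that includes the multiple bond has 10 carbons, so the parent hydride is decane.
The chain contains a C=C double bond, so the unsaturation ending is -ene.
The numbering direction is chosen so that numbering from this end puts the double bond at C-4 rather than C-6.
That gives the double bond between C-4 and C-5; a methyl group at C-6.
Putting it together: 6-methyldec-4-ene.

6-methyldec-4-ene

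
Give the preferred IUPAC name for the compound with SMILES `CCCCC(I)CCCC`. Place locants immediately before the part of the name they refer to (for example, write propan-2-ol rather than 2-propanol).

The longest continuous carbon chain has 9 atoms, so the parent hydride is nonane.
Numbering from either end gives identical locants here.
That gives an iodo group at C-5.
The name is 5-iodononane.

5-iodononane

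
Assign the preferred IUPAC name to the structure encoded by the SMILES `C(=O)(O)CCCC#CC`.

The longest carbon chain that includes the –COOH group and the multiple bond has 7 carbons, so the parent hydride is heptane.
The principal characteristic group is a carboxylic acid (terminal –COOH), named with the suffix -oic acid.
A C≡C triple bond in the chain gives the infix -yne-.
Number the chain so that the carboxylic acid carbon is C-1 by definition.
This places the triple bond between C-5 and C-6.
The name is hept-5-ynoic acid.

hept-5-ynoic acid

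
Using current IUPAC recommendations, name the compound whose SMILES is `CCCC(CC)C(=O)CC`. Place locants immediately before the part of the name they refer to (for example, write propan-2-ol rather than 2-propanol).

4-ethylheptan-3-one

The longest carbon chain that includes the carbonyl has 7 carbons, so the parent hydride is heptane.
The highest-priority functional group is a ketone (C=O on an internal carbon), so the name ends in -one.
Number the chain so that numbering from this end puts the carbonyl group at C-3 rather than C-5.
That gives the carbonyl at C-3; an ethyl group at C-4.
Assembling the pieces gives 4-ethylheptan-3-one.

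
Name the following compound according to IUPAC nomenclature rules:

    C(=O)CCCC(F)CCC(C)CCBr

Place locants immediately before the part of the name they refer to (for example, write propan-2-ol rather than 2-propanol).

The longest chain bearing the –CHO group is 10 carbons long (decane).
The principal characteristic group is an aldehyde (terminal –CHO), named with the suffix -al.
Number the chain so that the aldehyde carbon is C-1 by definition.
With this numbering: a bromo group at C-10; a fluoro group at C-5; a methyl group at C-8.
Substituent prefixes are cited in alphabetical order (multiplying prefixes like di-/tri- are ignored for ordering).
Assembling the pieces gives 10-bromo-5-fluoro-8-methyldecanal.

10-bromo-5-fluoro-8-methyldecanal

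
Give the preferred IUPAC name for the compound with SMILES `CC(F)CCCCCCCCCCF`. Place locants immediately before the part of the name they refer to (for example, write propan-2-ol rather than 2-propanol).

The longest continuous carbon chain has 12 atoms, so the parent hydride is dodecane.
Number the chain so that the substituent locant set {1,11} is lower than {2,12} at the first point of difference.
That gives fluoro groups at C-1 and C-11.
Putting it together: 1,11-difluorododecane.

1,11-difluorododecane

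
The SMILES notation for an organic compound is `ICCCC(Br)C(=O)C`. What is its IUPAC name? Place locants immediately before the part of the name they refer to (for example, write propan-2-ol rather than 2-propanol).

Counting along the main chain through the carbonyl gives 6 carbons: the parent is hexane.
The principal characteristic group is a ketone (C=O on an internal carbon), named with the suffix -one.
The numbering direction is chosen so that numbering from this end puts the carbonyl group at C-2 rather than C-5.
This places the carbonyl at C-2; a bromo group at C-3; an iodo group at C-6.
Prefixes are listed alphabetically: bromo, iodo.
The name is 3-bromo-6-iodohexan-2-one.

3-bromo-6-iodohexan-2-one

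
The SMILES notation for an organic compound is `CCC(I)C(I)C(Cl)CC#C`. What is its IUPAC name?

4-chloro-5,6-diiodooct-1-yne

Counting along the main chain through the multiple bond gives 8 carbons: the parent is octane.
A C≡C triple bond in the chain gives the infix -yne-.
Choose the numbering such that numbering from this end puts the triple bond at C-1 rather than C-7.
This places the triple bond between C-1 and C-2; a chloro group at C-4; iodo groups at C-5 and C-6.
Prefixes are listed alphabetically: chloro, iodo.
The name is 4-chloro-5,6-diiodooct-1-yne.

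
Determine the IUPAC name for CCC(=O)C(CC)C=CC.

The longest carbon chain that includes the carbonyl and the multiple bond has 7 carbons, so the parent hydride is heptane.
The principal characteristic group is a ketone (C=O on an internal carbon), named with the suffix -one.
A C=C double bond in the chain gives the infix -ene-.
Number the chain so that numbering from this end puts the carbonyl group at C-3 rather than C-5.
That gives the carbonyl at C-3; the double bond between C-5 and C-6; an ethyl group at C-4.
Putting it together: 4-ethylhept-5-en-3-one.

4-ethylhept-5-en-3-one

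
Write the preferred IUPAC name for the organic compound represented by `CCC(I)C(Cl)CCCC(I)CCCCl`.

The longest carbon chain is 11 atoms: the parent is undecane.
Choose the numbering such that the substituent locant set {1,4,8,9} is lower than {3,4,8,11} at the first point of difference.
That gives chloro groups at C-1 and C-8; iodo groups at C-4 and C-9.
Prefixes are listed alphabetically: chloro, iodo.
Assembling the pieces gives 1,8-dichloro-4,9-diiodoundecane.

1,8-dichloro-4,9-diiodoundecane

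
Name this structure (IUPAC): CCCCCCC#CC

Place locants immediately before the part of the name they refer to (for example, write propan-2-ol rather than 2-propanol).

The longest carbon chain that includes the multiple bond has 9 carbons, so the parent hydride is nonane.
A C≡C triple bond in the chain gives the infix -yne-.
Number the chain so that numbering from this end puts the triple bond at C-2 rather than C-7.
That gives the triple bond between C-2 and C-3.
Putting it together: non-2-yne.

non-2-yne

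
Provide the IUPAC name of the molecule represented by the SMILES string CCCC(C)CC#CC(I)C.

2-iodo-6-methylnon-3-yne

Counting along the main chain through the multiple bond gives 9 carbons: the parent is nonane.
A C≡C triple bond in the chain gives the infix -yne-.
Choose the numbering such that numbering from this end puts the triple bond at C-3 rather than C-6.
That gives the triple bond between C-3 and C-4; an iodo group at C-2; a methyl group at C-6.
The substituents are ordered alphabetically, ignoring any di-/tri- multipliers.
Putting it together: 2-iodo-6-methylnon-3-yne.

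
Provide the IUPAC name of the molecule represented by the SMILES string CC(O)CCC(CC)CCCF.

5-ethyl-8-fluorooctan-2-ol

Counting along the main chain through the –OH group gives 8 carbons: the parent is octane.
The highest-priority functional group is an alcohol (–OH), so the name ends in -ol.
Number the chain so that numbering from this end puts the hydroxyl group at C-2 rather than C-7.
With this numbering: the hydroxyl at C-2; an ethyl group at C-5; a fluoro group at C-8.
Substituent prefixes are cited in alphabetical order (multiplying prefixes like di-/tri- are ignored for ordering).
Assembling the pieces gives 5-ethyl-8-fluorooctan-2-ol.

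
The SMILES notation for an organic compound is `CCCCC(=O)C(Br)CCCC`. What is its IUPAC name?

The longest carbon chain that includes the carbonyl has 10 carbons, so the parent hydride is decane.
A ketone (C=O on an internal carbon) is the principal characteristic group, giving the suffix -one.
The numbering direction is chosen so that numbering from this end puts the carbonyl group at C-5 rather than C-6.
That gives the carbonyl at C-5; a bromo group at C-6.
The name is 6-bromodecan-5-one.

6-bromodecan-5-one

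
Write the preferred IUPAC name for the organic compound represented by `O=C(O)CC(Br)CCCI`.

The longest carbon chain that includes the –COOH group has 6 carbons, so the parent hydride is hexane.
The highest-priority functional group is a carboxylic acid (terminal –COOH), so the name ends in -oic acid.
Choose the numbering such that the carboxylic acid carbon is C-1 by definition.
With this numbering: a bromo group at C-3; an iodo group at C-6.
Prefixes are listed alphabetically: bromo, iodo.
Assembling the pieces gives 3-bromo-6-iodohexanoic acid.

3-bromo-6-iodohexanoic acid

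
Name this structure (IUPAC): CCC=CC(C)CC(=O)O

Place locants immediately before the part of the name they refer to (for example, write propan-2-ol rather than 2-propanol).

3-methylhept-4-enoic acid

The longest chain bearing the –COOH group and the multiple bond is 7 carbons long (heptane).
The highest-priority functional group is a carboxylic acid (terminal –COOH), so the name ends in -oic acid.
A C=C double bond in the chain gives the infix -ene-.
Choose the numbering such that the carboxylic acid carbon is C-1 by definition.
That gives the double bond between C-4 and C-5; a methyl group at C-3.
The name is 3-methylhept-4-enoic acid.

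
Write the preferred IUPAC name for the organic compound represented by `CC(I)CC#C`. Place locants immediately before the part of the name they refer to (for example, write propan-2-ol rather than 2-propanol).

Counting along the main chain through the multiple bond gives 5 carbons: the parent is pentane.
A C≡C triple bond in the chain gives the infix -yne-.
Choose the numbering such that numbering from this end puts the triple bond at C-1 rather than C-4.
This places the triple bond between C-1 and C-2; an iodo group at C-4.
The name is 4-iodopent-1-yne.

4-iodopent-1-yne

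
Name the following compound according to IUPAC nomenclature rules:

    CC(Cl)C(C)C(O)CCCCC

The longest chain bearing the –OH group is 9 carbons long (nonane).
An alcohol (–OH) is the principal characteristic group, giving the suffix -ol.
Choose the numbering such that numbering from this end puts the hydroxyl group at C-4 rather than C-6.
That gives the hydroxyl at C-4; a chloro group at C-2; a methyl group at C-3.
Prefixes are listed alphabetically: chloro, methyl.
Assembling the pieces gives 2-chloro-3-methylnonan-4-ol.

2-chloro-3-methylnonan-4-ol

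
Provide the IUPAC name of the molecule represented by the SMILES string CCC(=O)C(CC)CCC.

4-ethylheptan-3-one

The longest chain bearing the carbonyl is 7 carbons long (heptane).
A ketone (C=O on an internal carbon) is the principal characteristic group, giving the suffix -one.
Number the chain so that numbering from this end puts the carbonyl group at C-3 rather than C-5.
This places the carbonyl at C-3; an ethyl group at C-4.
Putting it together: 4-ethylheptan-3-one.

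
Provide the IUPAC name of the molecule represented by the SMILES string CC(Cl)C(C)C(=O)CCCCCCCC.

The longest carbon chain that includes the carbonyl has 12 carbons, so the parent hydride is dodecane.
The principal characteristic group is a ketone (C=O on an internal carbon), named with the suffix -one.
The numbering direction is chosen so that numbering from this end puts the carbonyl group at C-4 rather than C-9.
This places the carbonyl at C-4; a chloro group at C-2; a methyl group at C-3.
Prefixes are listed alphabetically: chloro, methyl.
Assembling the pieces gives 2-chloro-3-methyldodecan-4-one.

2-chloro-3-methyldodecan-4-one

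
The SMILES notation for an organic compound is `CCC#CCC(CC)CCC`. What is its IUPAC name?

The longest chain bearing the multiple bond is 9 carbons long (nonane).
A C≡C triple bond in the chain gives the infix -yne-.
Number the chain so that numbering from this end puts the triple bond at C-3 rather than C-6.
With this numbering: the triple bond between C-3 and C-4; an ethyl group at C-6.
Assembling the pieces gives 6-ethylnon-3-yne.

6-ethylnon-3-yne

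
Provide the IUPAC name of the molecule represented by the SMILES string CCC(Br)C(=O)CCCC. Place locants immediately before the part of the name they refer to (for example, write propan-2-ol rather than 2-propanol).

The longest chain bearing the carbonyl is 8 carbons long (octane).
A ketone (C=O on an internal carbon) is the principal characteristic group, giving the suffix -one.
Choose the numbering such that numbering from this end puts the carbonyl group at C-4 rather than C-5.
That gives the carbonyl at C-4; a bromo group at C-3.
Assembling the pieces gives 3-bromooctan-4-one.

3-bromooctan-4-one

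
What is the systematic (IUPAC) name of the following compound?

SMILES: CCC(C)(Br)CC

3-bromo-3-methylpentane

The parent chain contains 5 carbons (pentane).
Numbering from either end gives identical locants here.
That gives a bromo group at C-3; a methyl group at C-3.
Substituent prefixes are cited in alphabetical order (multiplying prefixes like di-/tri- are ignored for ordering).
Assembling the pieces gives 3-bromo-3-methylpentane.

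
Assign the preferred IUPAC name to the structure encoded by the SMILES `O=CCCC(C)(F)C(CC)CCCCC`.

The longest chain bearing the –CHO group is 10 carbons long (decane).
An aldehyde (terminal –CHO) is the principal characteristic group, giving the suffix -al.
Choose the numbering such that the aldehyde carbon is C-1 by definition.
This places an ethyl group at C-5; a fluoro group at C-4; a methyl group at C-4.
Substituent prefixes are cited in alphabetical order (multiplying prefixes like di-/tri- are ignored for ordering).
The name is 5-ethyl-4-fluoro-4-methyldecanal.

5-ethyl-4-fluoro-4-methyldecanal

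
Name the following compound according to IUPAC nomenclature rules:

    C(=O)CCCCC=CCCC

Counting along the main chain through the –CHO group and the multiple bond gives 10 carbons: the parent is decane.
The highest-priority functional group is an aldehyde (terminal –CHO), so the name ends in -al.
The chain contains a C=C double bond, so the unsaturation ending is -ene.
The numbering direction is chosen so that the aldehyde carbon is C-1 by definition.
With this numbering: the double bond between C-6 and C-7.
Assembling the pieces gives dec-6-enal.

dec-6-enal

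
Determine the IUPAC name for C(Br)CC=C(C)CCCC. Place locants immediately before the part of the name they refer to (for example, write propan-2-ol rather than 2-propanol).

1-bromo-4-methyloct-3-ene

Counting along the main chain through the multiple bond gives 8 carbons: the parent is octane.
There is one C=C double bond, indicated by the ending -ene.
The numbering direction is chosen so that numbering from this end puts the double bond at C-3 rather than C-5.
This places the double bond between C-3 and C-4; a bromo group at C-1; a methyl group at C-4.
Substituent prefixes are cited in alphabetical order (multiplying prefixes like di-/tri- are ignored for ordering).
Assembling the pieces gives 1-bromo-4-methyloct-3-ene.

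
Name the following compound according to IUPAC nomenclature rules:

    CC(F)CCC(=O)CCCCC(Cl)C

10-chloro-2-fluoroundecan-5-one

The longest carbon chain that includes the carbonyl has 11 carbons, so the parent hydride is undecane.
The highest-priority functional group is a ketone (C=O on an internal carbon), so the name ends in -one.
The numbering direction is chosen so that numbering from this end puts the carbonyl group at C-5 rather than C-7.
This places the carbonyl at C-5; a chloro group at C-10; a fluoro group at C-2.
Prefixes are listed alphabetically: chloro, fluoro.
The name is 10-chloro-2-fluoroundecan-5-one.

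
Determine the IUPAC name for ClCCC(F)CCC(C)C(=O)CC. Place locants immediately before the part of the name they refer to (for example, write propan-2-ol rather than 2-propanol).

9-chloro-7-fluoro-4-methylnonan-3-one

The longest chain bearing the carbonyl is 9 carbons long (nonane).
The principal characteristic group is a ketone (C=O on an internal carbon), named with the suffix -one.
Choose the numbering such that numbering from this end puts the carbonyl group at C-3 rather than C-7.
This places the carbonyl at C-3; a chloro group at C-9; a fluoro group at C-7; a methyl group at C-4.
Substituent prefixes are cited in alphabetical order (multiplying prefixes like di-/tri- are ignored for ordering).
Assembling the pieces gives 9-chloro-7-fluoro-4-methylnonan-3-one.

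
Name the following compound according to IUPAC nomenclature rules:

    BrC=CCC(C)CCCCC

1-bromo-4-methylnon-1-ene

Counting along the main chain through the multiple bond gives 9 carbons: the parent is nonane.
The chain contains a C=C double bond, so the unsaturation ending is -ene.
Choose the numbering such that numbering from this end puts the double bond at C-1 rather than C-8.
This places the double bond between C-1 and C-2; a bromo group at C-1; a methyl group at C-4.
Substituent prefixes are cited in alphabetical order (multiplying prefixes like di-/tri- are ignored for ordering).
Putting it together: 1-bromo-4-methylnon-1-ene.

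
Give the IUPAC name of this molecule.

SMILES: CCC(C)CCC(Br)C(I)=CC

4-bromo-3-iodo-7-methylnon-2-ene

Counting along the main chain through the multiple bond gives 9 carbons: the parent is nonane.
There is one C=C double bond, indicated by the ending -ene.
The numbering direction is chosen so that numbering from this end puts the double bond at C-2 rather than C-7.
With this numbering: the double bond between C-2 and C-3; a bromo group at C-4; an iodo group at C-3; a methyl group at C-7.
Prefixes are listed alphabetically: bromo, iodo, methyl.
Assembling the pieces gives 4-bromo-3-iodo-7-methylnon-2-ene.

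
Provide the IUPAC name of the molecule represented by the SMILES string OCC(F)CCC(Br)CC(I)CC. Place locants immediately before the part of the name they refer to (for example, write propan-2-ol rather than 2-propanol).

5-bromo-2-fluoro-7-iodononan-1-ol

Counting along the main chain through the –OH group gives 9 carbons: the parent is nonane.
An alcohol (–OH) is the principal characteristic group, giving the suffix -ol.
Choose the numbering such that numbering from this end puts the hydroxyl group at C-1 rather than C-9.
That gives the hydroxyl at C-1; a bromo group at C-5; a fluoro group at C-2; an iodo group at C-7.
Prefixes are listed alphabetically: bromo, fluoro, iodo.
Assembling the pieces gives 5-bromo-2-fluoro-7-iodononan-1-ol.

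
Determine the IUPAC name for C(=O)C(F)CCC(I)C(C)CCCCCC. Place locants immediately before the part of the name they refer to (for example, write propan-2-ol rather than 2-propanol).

2-fluoro-5-iodo-6-methyldodecanal

Counting along the main chain through the –CHO group gives 12 carbons: the parent is dodecane.
The principal characteristic group is an aldehyde (terminal –CHO), named with the suffix -al.
The numbering direction is chosen so that the aldehyde carbon is C-1 by definition.
That gives a fluoro group at C-2; an iodo group at C-5; a methyl group at C-6.
Prefixes are listed alphabetically: fluoro, iodo, methyl.
Assembling the pieces gives 2-fluoro-5-iodo-6-methyldodecanal.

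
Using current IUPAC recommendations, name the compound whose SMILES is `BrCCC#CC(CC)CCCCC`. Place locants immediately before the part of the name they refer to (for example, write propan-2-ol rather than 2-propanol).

The longest chain bearing the multiple bond is 10 carbons long (decane).
There is one C≡C triple bond, indicated by the ending -yne.
Number the chain so that numbering from this end puts the triple bond at C-3 rather than C-7.
With this numbering: the triple bond between C-3 and C-4; a bromo group at C-1; an ethyl group at C-5.
The substituents are ordered alphabetically, ignoring any di-/tri- multipliers.
Putting it together: 1-bromo-5-ethyldec-3-yne.

1-bromo-5-ethyldec-3-yne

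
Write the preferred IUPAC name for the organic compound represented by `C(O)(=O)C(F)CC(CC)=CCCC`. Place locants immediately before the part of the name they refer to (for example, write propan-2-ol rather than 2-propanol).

4-ethyl-2-fluorooct-4-enoic acid

Counting along the main chain through the –COOH group and the multiple bond gives 8 carbons: the parent is octane.
The principal characteristic group is a carboxylic acid (terminal –COOH), named with the suffix -oic acid.
The chain contains a C=C double bond, so the unsaturation ending is -ene.
Number the chain so that the carboxylic acid carbon is C-1 by definition.
That gives the double bond between C-4 and C-5; an ethyl group at C-4; a fluoro group at C-2.
The substituents are ordered alphabetically, ignoring any di-/tri- multipliers.
The name is 4-ethyl-2-fluorooct-4-enoic acid.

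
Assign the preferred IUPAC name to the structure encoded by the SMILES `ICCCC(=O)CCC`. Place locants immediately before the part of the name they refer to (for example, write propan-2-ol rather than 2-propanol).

Counting along the main chain through the carbonyl gives 7 carbons: the parent is heptane.
The highest-priority functional group is a ketone (C=O on an internal carbon), so the name ends in -one.
Choose the numbering such that the substituent locant set {1} is lower than {7} at the first point of difference.
With this numbering: the carbonyl at C-4; an iodo group at C-1.
Assembling the pieces gives 1-iodoheptan-4-one.

1-iodoheptan-4-one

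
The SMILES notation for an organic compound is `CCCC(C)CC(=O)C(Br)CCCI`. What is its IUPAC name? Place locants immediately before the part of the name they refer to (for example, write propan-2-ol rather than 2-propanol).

The longest carbon chain that includes the carbonyl has 10 carbons, so the parent hydride is decane.
A ketone (C=O on an internal carbon) is the principal characteristic group, giving the suffix -one.
Number the chain so that numbering from this end puts the carbonyl group at C-5 rather than C-6.
That gives the carbonyl at C-5; a bromo group at C-4; an iodo group at C-1; a methyl group at C-7.
The substituents are ordered alphabetically, ignoring any di-/tri- multipliers.
Assembling the pieces gives 4-bromo-1-iodo-7-methyldecan-5-one.

4-bromo-1-iodo-7-methyldecan-5-one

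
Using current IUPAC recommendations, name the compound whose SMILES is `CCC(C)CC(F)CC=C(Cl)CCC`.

4-chloro-7-fluoro-9-methylundec-4-ene

The longest chain bearing the multiple bond is 11 carbons long (undecane).
There is one C=C double bond, indicated by the ending -ene.
Number the chain so that numbering from this end puts the double bond at C-4 rather than C-7.
This places the double bond between C-4 and C-5; a chloro group at C-4; a fluoro group at C-7; a methyl group at C-9.
Substituent prefixes are cited in alphabetical order (multiplying prefixes like di-/tri- are ignored for ordering).
Assembling the pieces gives 4-chloro-7-fluoro-9-methylundec-4-ene.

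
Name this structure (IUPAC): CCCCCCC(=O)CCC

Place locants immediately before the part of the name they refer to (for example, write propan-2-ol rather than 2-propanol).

The longest carbon chain that includes the carbonyl has 10 carbons, so the parent hydride is decane.
The principal characteristic group is a ketone (C=O on an internal carbon), named with the suffix -one.
The numbering direction is chosen so that numbering from this end puts the carbonyl group at C-4 rather than C-7.
This places the carbonyl at C-4.
Putting it together: decan-4-one.

decan-4-one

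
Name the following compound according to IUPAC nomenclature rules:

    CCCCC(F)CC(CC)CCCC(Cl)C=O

2-chloro-6-ethyl-8-fluorododecanal

Counting along the main chain through the –CHO group gives 12 carbons: the parent is dodecane.
The highest-priority functional group is an aldehyde (terminal –CHO), so the name ends in -al.
The numbering direction is chosen so that the aldehyde carbon is C-1 by definition.
That gives a chloro group at C-2; an ethyl group at C-6; a fluoro group at C-8.
Prefixes are listed alphabetically: chloro, ethyl, fluoro.
Assembling the pieces gives 2-chloro-6-ethyl-8-fluorododecanal.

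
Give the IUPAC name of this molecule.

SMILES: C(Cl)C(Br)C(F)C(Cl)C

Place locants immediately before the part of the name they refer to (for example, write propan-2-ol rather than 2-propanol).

2-bromo-1,4-dichloro-3-fluoropentane

The longest carbon chain is 5 atoms: the parent is pentane.
Number the chain so that the substituent locant set {1,2,3,4} is lower than {2,3,4,5} at the first point of difference.
That gives a bromo group at C-2; chloro groups at C-1 and C-4; a fluoro group at C-3.
Substituent prefixes are cited in alphabetical order (multiplying prefixes like di-/tri- are ignored for ordering).
Putting it together: 2-bromo-1,4-dichloro-3-fluoropentane.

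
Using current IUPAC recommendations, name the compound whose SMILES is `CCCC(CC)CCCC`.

4-ethyloctane

The parent chain contains 8 carbons (octane).
Choose the numbering such that the substituent locant set {4} is lower than {5} at the first point of difference.
This places an ethyl group at C-4.
The name is 4-ethyloctane.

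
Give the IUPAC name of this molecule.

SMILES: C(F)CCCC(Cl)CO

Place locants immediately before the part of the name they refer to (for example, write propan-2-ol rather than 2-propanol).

2-chloro-6-fluorohexan-1-ol

The longest carbon chain that includes the –OH group has 6 carbons, so the parent hydride is hexane.
The highest-priority functional group is an alcohol (–OH), so the name ends in -ol.
Choose the numbering such that numbering from this end puts the hydroxyl group at C-1 rather than C-6.
That gives the hydroxyl at C-1; a chloro group at C-2; a fluoro group at C-6.
Substituent prefixes are cited in alphabetical order (multiplying prefixes like di-/tri- are ignored for ordering).
Putting it together: 2-chloro-6-fluorohexan-1-ol.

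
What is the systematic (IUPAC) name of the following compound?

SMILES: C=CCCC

pent-1-ene

The longest chain bearing the multiple bond is 5 carbons long (pentane).
The chain contains a C=C double bond, so the unsaturation ending is -ene.
Choose the numbering such that numbering from this end puts the double bond at C-1 rather than C-4.
That gives the double bond between C-1 and C-2.
Assembling the pieces gives pent-1-ene.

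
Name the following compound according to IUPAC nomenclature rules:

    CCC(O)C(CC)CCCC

4-ethyloctan-3-ol

Counting along the main chain through the –OH group gives 8 carbons: the parent is octane.
An alcohol (–OH) is the principal characteristic group, giving the suffix -ol.
The numbering direction is chosen so that numbering from this end puts the hydroxyl group at C-3 rather than C-6.
With this numbering: the hydroxyl at C-3; an ethyl group at C-4.
Putting it together: 4-ethyloctan-3-ol.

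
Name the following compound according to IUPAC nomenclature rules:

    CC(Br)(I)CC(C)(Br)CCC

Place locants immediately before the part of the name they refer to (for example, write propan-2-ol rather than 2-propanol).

2,4-dibromo-2-iodo-4-methylheptane

The longest continuous carbon chain has 7 atoms, so the parent hydride is heptane.
Choose the numbering such that the substituent locant set {2,2,4,4} is lower than {4,4,6,6} at the first point of difference.
That gives bromo groups at C-2 and C-4; an iodo group at C-2; a methyl group at C-4.
The substituents are ordered alphabetically, ignoring any di-/tri- multipliers.
Putting it together: 2,4-dibromo-2-iodo-4-methylheptane.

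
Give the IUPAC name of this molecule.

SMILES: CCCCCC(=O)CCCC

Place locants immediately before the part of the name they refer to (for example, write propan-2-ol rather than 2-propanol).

decan-5-one

The longest chain bearing the carbonyl is 10 carbons long (decane).
The highest-priority functional group is a ketone (C=O on an internal carbon), so the name ends in -one.
Number the chain so that numbering from this end puts the carbonyl group at C-5 rather than C-6.
With this numbering: the carbonyl at C-5.
The name is decan-5-one.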